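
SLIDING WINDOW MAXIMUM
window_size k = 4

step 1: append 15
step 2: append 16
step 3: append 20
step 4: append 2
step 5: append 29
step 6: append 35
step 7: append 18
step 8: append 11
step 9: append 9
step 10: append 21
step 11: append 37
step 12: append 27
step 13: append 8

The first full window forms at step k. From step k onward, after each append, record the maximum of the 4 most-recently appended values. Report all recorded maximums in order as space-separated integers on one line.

Answer: 20 29 35 35 35 35 21 37 37 37

Derivation:
step 1: append 15 -> window=[15] (not full yet)
step 2: append 16 -> window=[15, 16] (not full yet)
step 3: append 20 -> window=[15, 16, 20] (not full yet)
step 4: append 2 -> window=[15, 16, 20, 2] -> max=20
step 5: append 29 -> window=[16, 20, 2, 29] -> max=29
step 6: append 35 -> window=[20, 2, 29, 35] -> max=35
step 7: append 18 -> window=[2, 29, 35, 18] -> max=35
step 8: append 11 -> window=[29, 35, 18, 11] -> max=35
step 9: append 9 -> window=[35, 18, 11, 9] -> max=35
step 10: append 21 -> window=[18, 11, 9, 21] -> max=21
step 11: append 37 -> window=[11, 9, 21, 37] -> max=37
step 12: append 27 -> window=[9, 21, 37, 27] -> max=37
step 13: append 8 -> window=[21, 37, 27, 8] -> max=37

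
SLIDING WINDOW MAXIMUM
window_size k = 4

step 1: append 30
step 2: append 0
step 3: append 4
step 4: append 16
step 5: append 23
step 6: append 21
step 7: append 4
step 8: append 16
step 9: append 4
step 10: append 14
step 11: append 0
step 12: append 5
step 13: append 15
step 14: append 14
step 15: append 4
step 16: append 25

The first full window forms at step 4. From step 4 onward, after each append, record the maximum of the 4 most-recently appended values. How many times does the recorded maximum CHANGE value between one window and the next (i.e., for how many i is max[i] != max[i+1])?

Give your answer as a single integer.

Answer: 6

Derivation:
step 1: append 30 -> window=[30] (not full yet)
step 2: append 0 -> window=[30, 0] (not full yet)
step 3: append 4 -> window=[30, 0, 4] (not full yet)
step 4: append 16 -> window=[30, 0, 4, 16] -> max=30
step 5: append 23 -> window=[0, 4, 16, 23] -> max=23
step 6: append 21 -> window=[4, 16, 23, 21] -> max=23
step 7: append 4 -> window=[16, 23, 21, 4] -> max=23
step 8: append 16 -> window=[23, 21, 4, 16] -> max=23
step 9: append 4 -> window=[21, 4, 16, 4] -> max=21
step 10: append 14 -> window=[4, 16, 4, 14] -> max=16
step 11: append 0 -> window=[16, 4, 14, 0] -> max=16
step 12: append 5 -> window=[4, 14, 0, 5] -> max=14
step 13: append 15 -> window=[14, 0, 5, 15] -> max=15
step 14: append 14 -> window=[0, 5, 15, 14] -> max=15
step 15: append 4 -> window=[5, 15, 14, 4] -> max=15
step 16: append 25 -> window=[15, 14, 4, 25] -> max=25
Recorded maximums: 30 23 23 23 23 21 16 16 14 15 15 15 25
Changes between consecutive maximums: 6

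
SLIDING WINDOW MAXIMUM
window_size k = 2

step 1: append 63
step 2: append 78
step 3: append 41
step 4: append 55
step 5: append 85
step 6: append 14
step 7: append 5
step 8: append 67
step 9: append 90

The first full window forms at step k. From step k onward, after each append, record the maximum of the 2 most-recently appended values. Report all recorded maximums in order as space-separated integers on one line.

step 1: append 63 -> window=[63] (not full yet)
step 2: append 78 -> window=[63, 78] -> max=78
step 3: append 41 -> window=[78, 41] -> max=78
step 4: append 55 -> window=[41, 55] -> max=55
step 5: append 85 -> window=[55, 85] -> max=85
step 6: append 14 -> window=[85, 14] -> max=85
step 7: append 5 -> window=[14, 5] -> max=14
step 8: append 67 -> window=[5, 67] -> max=67
step 9: append 90 -> window=[67, 90] -> max=90

Answer: 78 78 55 85 85 14 67 90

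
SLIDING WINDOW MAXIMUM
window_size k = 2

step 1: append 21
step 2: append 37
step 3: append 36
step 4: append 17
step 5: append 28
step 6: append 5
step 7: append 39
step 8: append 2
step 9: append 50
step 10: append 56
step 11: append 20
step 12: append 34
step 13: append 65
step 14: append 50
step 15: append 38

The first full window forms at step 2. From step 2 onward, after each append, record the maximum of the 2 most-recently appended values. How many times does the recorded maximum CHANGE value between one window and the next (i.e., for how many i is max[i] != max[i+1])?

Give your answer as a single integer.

step 1: append 21 -> window=[21] (not full yet)
step 2: append 37 -> window=[21, 37] -> max=37
step 3: append 36 -> window=[37, 36] -> max=37
step 4: append 17 -> window=[36, 17] -> max=36
step 5: append 28 -> window=[17, 28] -> max=28
step 6: append 5 -> window=[28, 5] -> max=28
step 7: append 39 -> window=[5, 39] -> max=39
step 8: append 2 -> window=[39, 2] -> max=39
step 9: append 50 -> window=[2, 50] -> max=50
step 10: append 56 -> window=[50, 56] -> max=56
step 11: append 20 -> window=[56, 20] -> max=56
step 12: append 34 -> window=[20, 34] -> max=34
step 13: append 65 -> window=[34, 65] -> max=65
step 14: append 50 -> window=[65, 50] -> max=65
step 15: append 38 -> window=[50, 38] -> max=50
Recorded maximums: 37 37 36 28 28 39 39 50 56 56 34 65 65 50
Changes between consecutive maximums: 8

Answer: 8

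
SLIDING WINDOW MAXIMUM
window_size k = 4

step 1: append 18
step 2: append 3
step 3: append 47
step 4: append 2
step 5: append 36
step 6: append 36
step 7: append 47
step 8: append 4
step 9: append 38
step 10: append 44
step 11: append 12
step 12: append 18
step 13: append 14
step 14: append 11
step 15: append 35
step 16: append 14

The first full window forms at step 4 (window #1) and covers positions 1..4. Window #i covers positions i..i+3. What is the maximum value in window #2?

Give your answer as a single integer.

step 1: append 18 -> window=[18] (not full yet)
step 2: append 3 -> window=[18, 3] (not full yet)
step 3: append 47 -> window=[18, 3, 47] (not full yet)
step 4: append 2 -> window=[18, 3, 47, 2] -> max=47
step 5: append 36 -> window=[3, 47, 2, 36] -> max=47
Window #2 max = 47

Answer: 47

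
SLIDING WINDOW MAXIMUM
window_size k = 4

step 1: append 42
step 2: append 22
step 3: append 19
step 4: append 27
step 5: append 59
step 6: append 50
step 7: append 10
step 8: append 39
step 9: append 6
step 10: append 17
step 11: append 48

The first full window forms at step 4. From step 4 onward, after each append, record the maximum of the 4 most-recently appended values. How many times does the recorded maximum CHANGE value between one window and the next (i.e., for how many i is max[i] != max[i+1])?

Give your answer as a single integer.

Answer: 4

Derivation:
step 1: append 42 -> window=[42] (not full yet)
step 2: append 22 -> window=[42, 22] (not full yet)
step 3: append 19 -> window=[42, 22, 19] (not full yet)
step 4: append 27 -> window=[42, 22, 19, 27] -> max=42
step 5: append 59 -> window=[22, 19, 27, 59] -> max=59
step 6: append 50 -> window=[19, 27, 59, 50] -> max=59
step 7: append 10 -> window=[27, 59, 50, 10] -> max=59
step 8: append 39 -> window=[59, 50, 10, 39] -> max=59
step 9: append 6 -> window=[50, 10, 39, 6] -> max=50
step 10: append 17 -> window=[10, 39, 6, 17] -> max=39
step 11: append 48 -> window=[39, 6, 17, 48] -> max=48
Recorded maximums: 42 59 59 59 59 50 39 48
Changes between consecutive maximums: 4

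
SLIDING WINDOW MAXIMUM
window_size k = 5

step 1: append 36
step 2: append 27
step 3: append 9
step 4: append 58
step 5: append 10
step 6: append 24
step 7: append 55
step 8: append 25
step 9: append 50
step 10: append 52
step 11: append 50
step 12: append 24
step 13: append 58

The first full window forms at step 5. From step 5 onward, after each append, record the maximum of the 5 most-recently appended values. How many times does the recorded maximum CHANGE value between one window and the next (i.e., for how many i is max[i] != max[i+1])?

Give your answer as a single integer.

Answer: 3

Derivation:
step 1: append 36 -> window=[36] (not full yet)
step 2: append 27 -> window=[36, 27] (not full yet)
step 3: append 9 -> window=[36, 27, 9] (not full yet)
step 4: append 58 -> window=[36, 27, 9, 58] (not full yet)
step 5: append 10 -> window=[36, 27, 9, 58, 10] -> max=58
step 6: append 24 -> window=[27, 9, 58, 10, 24] -> max=58
step 7: append 55 -> window=[9, 58, 10, 24, 55] -> max=58
step 8: append 25 -> window=[58, 10, 24, 55, 25] -> max=58
step 9: append 50 -> window=[10, 24, 55, 25, 50] -> max=55
step 10: append 52 -> window=[24, 55, 25, 50, 52] -> max=55
step 11: append 50 -> window=[55, 25, 50, 52, 50] -> max=55
step 12: append 24 -> window=[25, 50, 52, 50, 24] -> max=52
step 13: append 58 -> window=[50, 52, 50, 24, 58] -> max=58
Recorded maximums: 58 58 58 58 55 55 55 52 58
Changes between consecutive maximums: 3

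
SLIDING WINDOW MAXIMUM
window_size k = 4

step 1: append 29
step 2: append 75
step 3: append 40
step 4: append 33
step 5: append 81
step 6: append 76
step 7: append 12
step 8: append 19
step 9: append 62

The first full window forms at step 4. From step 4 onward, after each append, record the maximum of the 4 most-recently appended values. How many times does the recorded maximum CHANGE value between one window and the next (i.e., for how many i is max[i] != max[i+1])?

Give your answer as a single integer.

Answer: 2

Derivation:
step 1: append 29 -> window=[29] (not full yet)
step 2: append 75 -> window=[29, 75] (not full yet)
step 3: append 40 -> window=[29, 75, 40] (not full yet)
step 4: append 33 -> window=[29, 75, 40, 33] -> max=75
step 5: append 81 -> window=[75, 40, 33, 81] -> max=81
step 6: append 76 -> window=[40, 33, 81, 76] -> max=81
step 7: append 12 -> window=[33, 81, 76, 12] -> max=81
step 8: append 19 -> window=[81, 76, 12, 19] -> max=81
step 9: append 62 -> window=[76, 12, 19, 62] -> max=76
Recorded maximums: 75 81 81 81 81 76
Changes between consecutive maximums: 2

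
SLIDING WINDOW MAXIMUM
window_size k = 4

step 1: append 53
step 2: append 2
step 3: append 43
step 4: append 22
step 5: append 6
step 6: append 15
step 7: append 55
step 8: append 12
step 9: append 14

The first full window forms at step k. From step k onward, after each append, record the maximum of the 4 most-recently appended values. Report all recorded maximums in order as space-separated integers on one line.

step 1: append 53 -> window=[53] (not full yet)
step 2: append 2 -> window=[53, 2] (not full yet)
step 3: append 43 -> window=[53, 2, 43] (not full yet)
step 4: append 22 -> window=[53, 2, 43, 22] -> max=53
step 5: append 6 -> window=[2, 43, 22, 6] -> max=43
step 6: append 15 -> window=[43, 22, 6, 15] -> max=43
step 7: append 55 -> window=[22, 6, 15, 55] -> max=55
step 8: append 12 -> window=[6, 15, 55, 12] -> max=55
step 9: append 14 -> window=[15, 55, 12, 14] -> max=55

Answer: 53 43 43 55 55 55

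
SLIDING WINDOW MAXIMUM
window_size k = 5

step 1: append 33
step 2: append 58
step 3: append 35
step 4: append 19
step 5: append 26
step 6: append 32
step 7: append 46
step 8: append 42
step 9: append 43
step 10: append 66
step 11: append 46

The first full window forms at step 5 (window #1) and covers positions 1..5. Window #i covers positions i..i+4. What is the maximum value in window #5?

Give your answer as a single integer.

Answer: 46

Derivation:
step 1: append 33 -> window=[33] (not full yet)
step 2: append 58 -> window=[33, 58] (not full yet)
step 3: append 35 -> window=[33, 58, 35] (not full yet)
step 4: append 19 -> window=[33, 58, 35, 19] (not full yet)
step 5: append 26 -> window=[33, 58, 35, 19, 26] -> max=58
step 6: append 32 -> window=[58, 35, 19, 26, 32] -> max=58
step 7: append 46 -> window=[35, 19, 26, 32, 46] -> max=46
step 8: append 42 -> window=[19, 26, 32, 46, 42] -> max=46
step 9: append 43 -> window=[26, 32, 46, 42, 43] -> max=46
Window #5 max = 46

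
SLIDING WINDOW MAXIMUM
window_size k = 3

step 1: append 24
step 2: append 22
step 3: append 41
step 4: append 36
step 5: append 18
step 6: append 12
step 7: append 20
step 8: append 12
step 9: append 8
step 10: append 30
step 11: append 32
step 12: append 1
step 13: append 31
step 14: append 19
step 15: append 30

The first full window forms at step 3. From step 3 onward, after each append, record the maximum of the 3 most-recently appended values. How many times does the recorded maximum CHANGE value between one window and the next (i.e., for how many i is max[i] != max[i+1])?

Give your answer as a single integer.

Answer: 5

Derivation:
step 1: append 24 -> window=[24] (not full yet)
step 2: append 22 -> window=[24, 22] (not full yet)
step 3: append 41 -> window=[24, 22, 41] -> max=41
step 4: append 36 -> window=[22, 41, 36] -> max=41
step 5: append 18 -> window=[41, 36, 18] -> max=41
step 6: append 12 -> window=[36, 18, 12] -> max=36
step 7: append 20 -> window=[18, 12, 20] -> max=20
step 8: append 12 -> window=[12, 20, 12] -> max=20
step 9: append 8 -> window=[20, 12, 8] -> max=20
step 10: append 30 -> window=[12, 8, 30] -> max=30
step 11: append 32 -> window=[8, 30, 32] -> max=32
step 12: append 1 -> window=[30, 32, 1] -> max=32
step 13: append 31 -> window=[32, 1, 31] -> max=32
step 14: append 19 -> window=[1, 31, 19] -> max=31
step 15: append 30 -> window=[31, 19, 30] -> max=31
Recorded maximums: 41 41 41 36 20 20 20 30 32 32 32 31 31
Changes between consecutive maximums: 5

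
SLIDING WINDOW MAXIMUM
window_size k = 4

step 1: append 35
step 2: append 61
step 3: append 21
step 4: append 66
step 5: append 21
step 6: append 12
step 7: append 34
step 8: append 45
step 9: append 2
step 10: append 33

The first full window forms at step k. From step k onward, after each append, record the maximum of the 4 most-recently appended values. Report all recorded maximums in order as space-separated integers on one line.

Answer: 66 66 66 66 45 45 45

Derivation:
step 1: append 35 -> window=[35] (not full yet)
step 2: append 61 -> window=[35, 61] (not full yet)
step 3: append 21 -> window=[35, 61, 21] (not full yet)
step 4: append 66 -> window=[35, 61, 21, 66] -> max=66
step 5: append 21 -> window=[61, 21, 66, 21] -> max=66
step 6: append 12 -> window=[21, 66, 21, 12] -> max=66
step 7: append 34 -> window=[66, 21, 12, 34] -> max=66
step 8: append 45 -> window=[21, 12, 34, 45] -> max=45
step 9: append 2 -> window=[12, 34, 45, 2] -> max=45
step 10: append 33 -> window=[34, 45, 2, 33] -> max=45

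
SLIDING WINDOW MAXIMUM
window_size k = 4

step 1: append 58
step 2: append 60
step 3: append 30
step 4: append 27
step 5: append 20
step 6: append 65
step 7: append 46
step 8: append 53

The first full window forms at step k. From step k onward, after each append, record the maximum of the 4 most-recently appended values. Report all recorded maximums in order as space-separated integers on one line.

Answer: 60 60 65 65 65

Derivation:
step 1: append 58 -> window=[58] (not full yet)
step 2: append 60 -> window=[58, 60] (not full yet)
step 3: append 30 -> window=[58, 60, 30] (not full yet)
step 4: append 27 -> window=[58, 60, 30, 27] -> max=60
step 5: append 20 -> window=[60, 30, 27, 20] -> max=60
step 6: append 65 -> window=[30, 27, 20, 65] -> max=65
step 7: append 46 -> window=[27, 20, 65, 46] -> max=65
step 8: append 53 -> window=[20, 65, 46, 53] -> max=65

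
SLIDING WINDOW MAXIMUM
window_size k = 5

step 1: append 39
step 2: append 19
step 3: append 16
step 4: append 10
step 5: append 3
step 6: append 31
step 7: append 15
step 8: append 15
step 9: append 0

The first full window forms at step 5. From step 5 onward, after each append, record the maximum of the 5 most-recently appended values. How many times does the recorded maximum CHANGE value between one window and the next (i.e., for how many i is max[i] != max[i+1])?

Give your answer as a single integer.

Answer: 1

Derivation:
step 1: append 39 -> window=[39] (not full yet)
step 2: append 19 -> window=[39, 19] (not full yet)
step 3: append 16 -> window=[39, 19, 16] (not full yet)
step 4: append 10 -> window=[39, 19, 16, 10] (not full yet)
step 5: append 3 -> window=[39, 19, 16, 10, 3] -> max=39
step 6: append 31 -> window=[19, 16, 10, 3, 31] -> max=31
step 7: append 15 -> window=[16, 10, 3, 31, 15] -> max=31
step 8: append 15 -> window=[10, 3, 31, 15, 15] -> max=31
step 9: append 0 -> window=[3, 31, 15, 15, 0] -> max=31
Recorded maximums: 39 31 31 31 31
Changes between consecutive maximums: 1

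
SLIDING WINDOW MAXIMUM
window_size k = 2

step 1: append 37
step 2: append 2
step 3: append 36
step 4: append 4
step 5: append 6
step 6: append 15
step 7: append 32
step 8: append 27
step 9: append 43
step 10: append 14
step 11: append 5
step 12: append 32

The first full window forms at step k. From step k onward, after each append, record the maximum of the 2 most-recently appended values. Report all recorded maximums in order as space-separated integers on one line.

Answer: 37 36 36 6 15 32 32 43 43 14 32

Derivation:
step 1: append 37 -> window=[37] (not full yet)
step 2: append 2 -> window=[37, 2] -> max=37
step 3: append 36 -> window=[2, 36] -> max=36
step 4: append 4 -> window=[36, 4] -> max=36
step 5: append 6 -> window=[4, 6] -> max=6
step 6: append 15 -> window=[6, 15] -> max=15
step 7: append 32 -> window=[15, 32] -> max=32
step 8: append 27 -> window=[32, 27] -> max=32
step 9: append 43 -> window=[27, 43] -> max=43
step 10: append 14 -> window=[43, 14] -> max=43
step 11: append 5 -> window=[14, 5] -> max=14
step 12: append 32 -> window=[5, 32] -> max=32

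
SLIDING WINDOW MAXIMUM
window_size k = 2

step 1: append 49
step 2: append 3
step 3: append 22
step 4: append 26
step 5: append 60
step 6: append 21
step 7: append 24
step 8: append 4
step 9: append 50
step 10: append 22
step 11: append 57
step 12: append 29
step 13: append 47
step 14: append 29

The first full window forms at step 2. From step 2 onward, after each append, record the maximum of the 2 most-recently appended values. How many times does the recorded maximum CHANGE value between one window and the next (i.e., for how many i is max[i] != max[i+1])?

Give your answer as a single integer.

Answer: 7

Derivation:
step 1: append 49 -> window=[49] (not full yet)
step 2: append 3 -> window=[49, 3] -> max=49
step 3: append 22 -> window=[3, 22] -> max=22
step 4: append 26 -> window=[22, 26] -> max=26
step 5: append 60 -> window=[26, 60] -> max=60
step 6: append 21 -> window=[60, 21] -> max=60
step 7: append 24 -> window=[21, 24] -> max=24
step 8: append 4 -> window=[24, 4] -> max=24
step 9: append 50 -> window=[4, 50] -> max=50
step 10: append 22 -> window=[50, 22] -> max=50
step 11: append 57 -> window=[22, 57] -> max=57
step 12: append 29 -> window=[57, 29] -> max=57
step 13: append 47 -> window=[29, 47] -> max=47
step 14: append 29 -> window=[47, 29] -> max=47
Recorded maximums: 49 22 26 60 60 24 24 50 50 57 57 47 47
Changes between consecutive maximums: 7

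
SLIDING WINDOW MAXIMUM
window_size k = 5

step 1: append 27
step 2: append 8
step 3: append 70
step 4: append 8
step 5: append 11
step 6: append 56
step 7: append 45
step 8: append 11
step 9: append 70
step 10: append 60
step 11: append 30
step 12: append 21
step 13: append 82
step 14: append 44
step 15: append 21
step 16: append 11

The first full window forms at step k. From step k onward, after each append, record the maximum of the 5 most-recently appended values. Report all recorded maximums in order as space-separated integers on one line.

Answer: 70 70 70 56 70 70 70 70 82 82 82 82

Derivation:
step 1: append 27 -> window=[27] (not full yet)
step 2: append 8 -> window=[27, 8] (not full yet)
step 3: append 70 -> window=[27, 8, 70] (not full yet)
step 4: append 8 -> window=[27, 8, 70, 8] (not full yet)
step 5: append 11 -> window=[27, 8, 70, 8, 11] -> max=70
step 6: append 56 -> window=[8, 70, 8, 11, 56] -> max=70
step 7: append 45 -> window=[70, 8, 11, 56, 45] -> max=70
step 8: append 11 -> window=[8, 11, 56, 45, 11] -> max=56
step 9: append 70 -> window=[11, 56, 45, 11, 70] -> max=70
step 10: append 60 -> window=[56, 45, 11, 70, 60] -> max=70
step 11: append 30 -> window=[45, 11, 70, 60, 30] -> max=70
step 12: append 21 -> window=[11, 70, 60, 30, 21] -> max=70
step 13: append 82 -> window=[70, 60, 30, 21, 82] -> max=82
step 14: append 44 -> window=[60, 30, 21, 82, 44] -> max=82
step 15: append 21 -> window=[30, 21, 82, 44, 21] -> max=82
step 16: append 11 -> window=[21, 82, 44, 21, 11] -> max=82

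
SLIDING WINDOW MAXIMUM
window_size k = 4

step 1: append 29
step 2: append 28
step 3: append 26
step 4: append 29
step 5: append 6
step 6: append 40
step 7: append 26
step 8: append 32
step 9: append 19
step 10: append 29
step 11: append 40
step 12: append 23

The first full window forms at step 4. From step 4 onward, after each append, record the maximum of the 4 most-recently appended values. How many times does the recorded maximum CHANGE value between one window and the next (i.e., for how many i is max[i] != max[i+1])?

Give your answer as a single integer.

Answer: 3

Derivation:
step 1: append 29 -> window=[29] (not full yet)
step 2: append 28 -> window=[29, 28] (not full yet)
step 3: append 26 -> window=[29, 28, 26] (not full yet)
step 4: append 29 -> window=[29, 28, 26, 29] -> max=29
step 5: append 6 -> window=[28, 26, 29, 6] -> max=29
step 6: append 40 -> window=[26, 29, 6, 40] -> max=40
step 7: append 26 -> window=[29, 6, 40, 26] -> max=40
step 8: append 32 -> window=[6, 40, 26, 32] -> max=40
step 9: append 19 -> window=[40, 26, 32, 19] -> max=40
step 10: append 29 -> window=[26, 32, 19, 29] -> max=32
step 11: append 40 -> window=[32, 19, 29, 40] -> max=40
step 12: append 23 -> window=[19, 29, 40, 23] -> max=40
Recorded maximums: 29 29 40 40 40 40 32 40 40
Changes between consecutive maximums: 3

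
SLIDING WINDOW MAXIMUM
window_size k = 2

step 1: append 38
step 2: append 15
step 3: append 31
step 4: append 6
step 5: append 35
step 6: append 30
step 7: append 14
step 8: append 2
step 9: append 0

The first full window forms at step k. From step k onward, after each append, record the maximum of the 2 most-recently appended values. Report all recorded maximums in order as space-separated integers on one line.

Answer: 38 31 31 35 35 30 14 2

Derivation:
step 1: append 38 -> window=[38] (not full yet)
step 2: append 15 -> window=[38, 15] -> max=38
step 3: append 31 -> window=[15, 31] -> max=31
step 4: append 6 -> window=[31, 6] -> max=31
step 5: append 35 -> window=[6, 35] -> max=35
step 6: append 30 -> window=[35, 30] -> max=35
step 7: append 14 -> window=[30, 14] -> max=30
step 8: append 2 -> window=[14, 2] -> max=14
step 9: append 0 -> window=[2, 0] -> max=2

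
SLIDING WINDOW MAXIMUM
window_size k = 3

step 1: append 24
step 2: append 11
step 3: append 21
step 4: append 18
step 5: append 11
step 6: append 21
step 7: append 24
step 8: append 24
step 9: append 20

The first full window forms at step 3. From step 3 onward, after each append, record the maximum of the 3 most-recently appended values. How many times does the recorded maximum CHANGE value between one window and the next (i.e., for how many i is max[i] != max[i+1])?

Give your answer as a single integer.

step 1: append 24 -> window=[24] (not full yet)
step 2: append 11 -> window=[24, 11] (not full yet)
step 3: append 21 -> window=[24, 11, 21] -> max=24
step 4: append 18 -> window=[11, 21, 18] -> max=21
step 5: append 11 -> window=[21, 18, 11] -> max=21
step 6: append 21 -> window=[18, 11, 21] -> max=21
step 7: append 24 -> window=[11, 21, 24] -> max=24
step 8: append 24 -> window=[21, 24, 24] -> max=24
step 9: append 20 -> window=[24, 24, 20] -> max=24
Recorded maximums: 24 21 21 21 24 24 24
Changes between consecutive maximums: 2

Answer: 2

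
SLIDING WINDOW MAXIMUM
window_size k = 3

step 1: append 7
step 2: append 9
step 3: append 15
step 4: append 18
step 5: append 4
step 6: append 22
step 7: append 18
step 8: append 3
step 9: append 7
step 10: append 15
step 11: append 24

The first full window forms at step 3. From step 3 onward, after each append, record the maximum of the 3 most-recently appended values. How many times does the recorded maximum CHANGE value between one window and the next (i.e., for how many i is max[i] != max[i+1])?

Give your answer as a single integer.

Answer: 5

Derivation:
step 1: append 7 -> window=[7] (not full yet)
step 2: append 9 -> window=[7, 9] (not full yet)
step 3: append 15 -> window=[7, 9, 15] -> max=15
step 4: append 18 -> window=[9, 15, 18] -> max=18
step 5: append 4 -> window=[15, 18, 4] -> max=18
step 6: append 22 -> window=[18, 4, 22] -> max=22
step 7: append 18 -> window=[4, 22, 18] -> max=22
step 8: append 3 -> window=[22, 18, 3] -> max=22
step 9: append 7 -> window=[18, 3, 7] -> max=18
step 10: append 15 -> window=[3, 7, 15] -> max=15
step 11: append 24 -> window=[7, 15, 24] -> max=24
Recorded maximums: 15 18 18 22 22 22 18 15 24
Changes between consecutive maximums: 5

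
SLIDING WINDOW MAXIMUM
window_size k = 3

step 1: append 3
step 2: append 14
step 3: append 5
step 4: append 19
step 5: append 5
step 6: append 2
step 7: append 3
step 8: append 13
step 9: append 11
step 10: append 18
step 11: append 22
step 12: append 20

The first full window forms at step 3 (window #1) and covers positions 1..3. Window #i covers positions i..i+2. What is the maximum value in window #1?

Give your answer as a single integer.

Answer: 14

Derivation:
step 1: append 3 -> window=[3] (not full yet)
step 2: append 14 -> window=[3, 14] (not full yet)
step 3: append 5 -> window=[3, 14, 5] -> max=14
Window #1 max = 14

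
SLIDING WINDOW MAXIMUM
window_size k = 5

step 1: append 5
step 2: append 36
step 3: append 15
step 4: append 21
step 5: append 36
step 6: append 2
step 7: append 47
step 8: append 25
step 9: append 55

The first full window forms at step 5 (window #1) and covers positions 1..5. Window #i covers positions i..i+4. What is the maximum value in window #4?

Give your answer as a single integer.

Answer: 47

Derivation:
step 1: append 5 -> window=[5] (not full yet)
step 2: append 36 -> window=[5, 36] (not full yet)
step 3: append 15 -> window=[5, 36, 15] (not full yet)
step 4: append 21 -> window=[5, 36, 15, 21] (not full yet)
step 5: append 36 -> window=[5, 36, 15, 21, 36] -> max=36
step 6: append 2 -> window=[36, 15, 21, 36, 2] -> max=36
step 7: append 47 -> window=[15, 21, 36, 2, 47] -> max=47
step 8: append 25 -> window=[21, 36, 2, 47, 25] -> max=47
Window #4 max = 47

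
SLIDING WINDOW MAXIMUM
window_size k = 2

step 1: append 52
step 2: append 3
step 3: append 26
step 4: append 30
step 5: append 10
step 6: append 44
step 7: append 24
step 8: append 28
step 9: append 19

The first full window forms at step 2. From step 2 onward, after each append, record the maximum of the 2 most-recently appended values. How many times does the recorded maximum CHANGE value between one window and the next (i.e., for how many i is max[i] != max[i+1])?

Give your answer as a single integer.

step 1: append 52 -> window=[52] (not full yet)
step 2: append 3 -> window=[52, 3] -> max=52
step 3: append 26 -> window=[3, 26] -> max=26
step 4: append 30 -> window=[26, 30] -> max=30
step 5: append 10 -> window=[30, 10] -> max=30
step 6: append 44 -> window=[10, 44] -> max=44
step 7: append 24 -> window=[44, 24] -> max=44
step 8: append 28 -> window=[24, 28] -> max=28
step 9: append 19 -> window=[28, 19] -> max=28
Recorded maximums: 52 26 30 30 44 44 28 28
Changes between consecutive maximums: 4

Answer: 4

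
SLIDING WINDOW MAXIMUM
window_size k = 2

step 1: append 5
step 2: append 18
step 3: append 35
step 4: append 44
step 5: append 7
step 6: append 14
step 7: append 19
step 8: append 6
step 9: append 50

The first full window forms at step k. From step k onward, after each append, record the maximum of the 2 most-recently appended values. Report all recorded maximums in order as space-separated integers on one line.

Answer: 18 35 44 44 14 19 19 50

Derivation:
step 1: append 5 -> window=[5] (not full yet)
step 2: append 18 -> window=[5, 18] -> max=18
step 3: append 35 -> window=[18, 35] -> max=35
step 4: append 44 -> window=[35, 44] -> max=44
step 5: append 7 -> window=[44, 7] -> max=44
step 6: append 14 -> window=[7, 14] -> max=14
step 7: append 19 -> window=[14, 19] -> max=19
step 8: append 6 -> window=[19, 6] -> max=19
step 9: append 50 -> window=[6, 50] -> max=50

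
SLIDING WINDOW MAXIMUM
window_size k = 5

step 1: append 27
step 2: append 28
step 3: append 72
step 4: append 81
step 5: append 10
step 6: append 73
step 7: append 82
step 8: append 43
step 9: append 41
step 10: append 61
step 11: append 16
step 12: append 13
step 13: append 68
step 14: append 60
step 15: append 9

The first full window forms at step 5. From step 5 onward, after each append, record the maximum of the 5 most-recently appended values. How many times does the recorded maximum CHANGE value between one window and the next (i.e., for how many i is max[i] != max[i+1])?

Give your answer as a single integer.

step 1: append 27 -> window=[27] (not full yet)
step 2: append 28 -> window=[27, 28] (not full yet)
step 3: append 72 -> window=[27, 28, 72] (not full yet)
step 4: append 81 -> window=[27, 28, 72, 81] (not full yet)
step 5: append 10 -> window=[27, 28, 72, 81, 10] -> max=81
step 6: append 73 -> window=[28, 72, 81, 10, 73] -> max=81
step 7: append 82 -> window=[72, 81, 10, 73, 82] -> max=82
step 8: append 43 -> window=[81, 10, 73, 82, 43] -> max=82
step 9: append 41 -> window=[10, 73, 82, 43, 41] -> max=82
step 10: append 61 -> window=[73, 82, 43, 41, 61] -> max=82
step 11: append 16 -> window=[82, 43, 41, 61, 16] -> max=82
step 12: append 13 -> window=[43, 41, 61, 16, 13] -> max=61
step 13: append 68 -> window=[41, 61, 16, 13, 68] -> max=68
step 14: append 60 -> window=[61, 16, 13, 68, 60] -> max=68
step 15: append 9 -> window=[16, 13, 68, 60, 9] -> max=68
Recorded maximums: 81 81 82 82 82 82 82 61 68 68 68
Changes between consecutive maximums: 3

Answer: 3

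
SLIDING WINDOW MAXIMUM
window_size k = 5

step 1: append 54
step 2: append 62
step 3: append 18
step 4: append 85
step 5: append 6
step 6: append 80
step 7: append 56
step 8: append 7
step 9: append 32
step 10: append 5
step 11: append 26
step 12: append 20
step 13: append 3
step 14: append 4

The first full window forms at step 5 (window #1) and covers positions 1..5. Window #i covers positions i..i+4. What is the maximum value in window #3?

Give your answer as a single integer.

Answer: 85

Derivation:
step 1: append 54 -> window=[54] (not full yet)
step 2: append 62 -> window=[54, 62] (not full yet)
step 3: append 18 -> window=[54, 62, 18] (not full yet)
step 4: append 85 -> window=[54, 62, 18, 85] (not full yet)
step 5: append 6 -> window=[54, 62, 18, 85, 6] -> max=85
step 6: append 80 -> window=[62, 18, 85, 6, 80] -> max=85
step 7: append 56 -> window=[18, 85, 6, 80, 56] -> max=85
Window #3 max = 85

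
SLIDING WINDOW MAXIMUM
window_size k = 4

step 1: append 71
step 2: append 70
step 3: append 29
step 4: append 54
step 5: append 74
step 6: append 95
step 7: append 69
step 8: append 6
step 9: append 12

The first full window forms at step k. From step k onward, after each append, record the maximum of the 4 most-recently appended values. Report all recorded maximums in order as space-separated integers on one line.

step 1: append 71 -> window=[71] (not full yet)
step 2: append 70 -> window=[71, 70] (not full yet)
step 3: append 29 -> window=[71, 70, 29] (not full yet)
step 4: append 54 -> window=[71, 70, 29, 54] -> max=71
step 5: append 74 -> window=[70, 29, 54, 74] -> max=74
step 6: append 95 -> window=[29, 54, 74, 95] -> max=95
step 7: append 69 -> window=[54, 74, 95, 69] -> max=95
step 8: append 6 -> window=[74, 95, 69, 6] -> max=95
step 9: append 12 -> window=[95, 69, 6, 12] -> max=95

Answer: 71 74 95 95 95 95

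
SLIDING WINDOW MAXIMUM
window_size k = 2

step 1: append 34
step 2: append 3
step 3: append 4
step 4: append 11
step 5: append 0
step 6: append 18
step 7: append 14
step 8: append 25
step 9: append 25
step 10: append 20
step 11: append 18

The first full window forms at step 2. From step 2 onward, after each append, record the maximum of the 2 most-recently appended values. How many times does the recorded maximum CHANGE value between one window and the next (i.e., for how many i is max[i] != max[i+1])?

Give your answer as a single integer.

Answer: 5

Derivation:
step 1: append 34 -> window=[34] (not full yet)
step 2: append 3 -> window=[34, 3] -> max=34
step 3: append 4 -> window=[3, 4] -> max=4
step 4: append 11 -> window=[4, 11] -> max=11
step 5: append 0 -> window=[11, 0] -> max=11
step 6: append 18 -> window=[0, 18] -> max=18
step 7: append 14 -> window=[18, 14] -> max=18
step 8: append 25 -> window=[14, 25] -> max=25
step 9: append 25 -> window=[25, 25] -> max=25
step 10: append 20 -> window=[25, 20] -> max=25
step 11: append 18 -> window=[20, 18] -> max=20
Recorded maximums: 34 4 11 11 18 18 25 25 25 20
Changes between consecutive maximums: 5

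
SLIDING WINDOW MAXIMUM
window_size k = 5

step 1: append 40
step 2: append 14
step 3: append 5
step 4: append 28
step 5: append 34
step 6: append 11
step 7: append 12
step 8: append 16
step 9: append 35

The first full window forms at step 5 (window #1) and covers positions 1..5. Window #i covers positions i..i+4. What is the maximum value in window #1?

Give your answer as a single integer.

step 1: append 40 -> window=[40] (not full yet)
step 2: append 14 -> window=[40, 14] (not full yet)
step 3: append 5 -> window=[40, 14, 5] (not full yet)
step 4: append 28 -> window=[40, 14, 5, 28] (not full yet)
step 5: append 34 -> window=[40, 14, 5, 28, 34] -> max=40
Window #1 max = 40

Answer: 40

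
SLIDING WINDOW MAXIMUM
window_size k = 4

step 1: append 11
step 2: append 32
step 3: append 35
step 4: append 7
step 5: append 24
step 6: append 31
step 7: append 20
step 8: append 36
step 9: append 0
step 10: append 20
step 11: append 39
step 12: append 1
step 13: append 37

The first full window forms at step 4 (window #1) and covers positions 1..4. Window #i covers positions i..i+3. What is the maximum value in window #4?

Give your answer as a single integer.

step 1: append 11 -> window=[11] (not full yet)
step 2: append 32 -> window=[11, 32] (not full yet)
step 3: append 35 -> window=[11, 32, 35] (not full yet)
step 4: append 7 -> window=[11, 32, 35, 7] -> max=35
step 5: append 24 -> window=[32, 35, 7, 24] -> max=35
step 6: append 31 -> window=[35, 7, 24, 31] -> max=35
step 7: append 20 -> window=[7, 24, 31, 20] -> max=31
Window #4 max = 31

Answer: 31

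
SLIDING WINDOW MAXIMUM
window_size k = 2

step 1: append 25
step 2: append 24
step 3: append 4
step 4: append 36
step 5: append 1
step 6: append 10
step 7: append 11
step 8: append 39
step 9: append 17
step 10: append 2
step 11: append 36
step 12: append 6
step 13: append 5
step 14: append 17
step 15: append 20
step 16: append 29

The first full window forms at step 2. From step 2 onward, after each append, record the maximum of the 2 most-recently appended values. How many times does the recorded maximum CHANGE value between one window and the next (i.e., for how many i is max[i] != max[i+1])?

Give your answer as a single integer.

Answer: 11

Derivation:
step 1: append 25 -> window=[25] (not full yet)
step 2: append 24 -> window=[25, 24] -> max=25
step 3: append 4 -> window=[24, 4] -> max=24
step 4: append 36 -> window=[4, 36] -> max=36
step 5: append 1 -> window=[36, 1] -> max=36
step 6: append 10 -> window=[1, 10] -> max=10
step 7: append 11 -> window=[10, 11] -> max=11
step 8: append 39 -> window=[11, 39] -> max=39
step 9: append 17 -> window=[39, 17] -> max=39
step 10: append 2 -> window=[17, 2] -> max=17
step 11: append 36 -> window=[2, 36] -> max=36
step 12: append 6 -> window=[36, 6] -> max=36
step 13: append 5 -> window=[6, 5] -> max=6
step 14: append 17 -> window=[5, 17] -> max=17
step 15: append 20 -> window=[17, 20] -> max=20
step 16: append 29 -> window=[20, 29] -> max=29
Recorded maximums: 25 24 36 36 10 11 39 39 17 36 36 6 17 20 29
Changes between consecutive maximums: 11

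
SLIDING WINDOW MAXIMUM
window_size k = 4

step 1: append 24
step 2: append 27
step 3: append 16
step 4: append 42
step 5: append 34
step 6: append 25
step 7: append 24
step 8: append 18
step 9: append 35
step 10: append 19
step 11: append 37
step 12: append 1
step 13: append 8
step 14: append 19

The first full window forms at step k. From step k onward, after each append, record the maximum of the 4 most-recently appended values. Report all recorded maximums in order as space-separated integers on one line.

Answer: 42 42 42 42 34 35 35 37 37 37 37

Derivation:
step 1: append 24 -> window=[24] (not full yet)
step 2: append 27 -> window=[24, 27] (not full yet)
step 3: append 16 -> window=[24, 27, 16] (not full yet)
step 4: append 42 -> window=[24, 27, 16, 42] -> max=42
step 5: append 34 -> window=[27, 16, 42, 34] -> max=42
step 6: append 25 -> window=[16, 42, 34, 25] -> max=42
step 7: append 24 -> window=[42, 34, 25, 24] -> max=42
step 8: append 18 -> window=[34, 25, 24, 18] -> max=34
step 9: append 35 -> window=[25, 24, 18, 35] -> max=35
step 10: append 19 -> window=[24, 18, 35, 19] -> max=35
step 11: append 37 -> window=[18, 35, 19, 37] -> max=37
step 12: append 1 -> window=[35, 19, 37, 1] -> max=37
step 13: append 8 -> window=[19, 37, 1, 8] -> max=37
step 14: append 19 -> window=[37, 1, 8, 19] -> max=37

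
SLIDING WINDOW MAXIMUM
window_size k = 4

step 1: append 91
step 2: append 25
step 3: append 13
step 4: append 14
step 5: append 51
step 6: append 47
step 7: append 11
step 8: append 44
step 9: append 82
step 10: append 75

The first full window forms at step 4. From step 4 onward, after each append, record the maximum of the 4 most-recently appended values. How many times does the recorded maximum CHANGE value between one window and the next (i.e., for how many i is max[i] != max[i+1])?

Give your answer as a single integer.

Answer: 2

Derivation:
step 1: append 91 -> window=[91] (not full yet)
step 2: append 25 -> window=[91, 25] (not full yet)
step 3: append 13 -> window=[91, 25, 13] (not full yet)
step 4: append 14 -> window=[91, 25, 13, 14] -> max=91
step 5: append 51 -> window=[25, 13, 14, 51] -> max=51
step 6: append 47 -> window=[13, 14, 51, 47] -> max=51
step 7: append 11 -> window=[14, 51, 47, 11] -> max=51
step 8: append 44 -> window=[51, 47, 11, 44] -> max=51
step 9: append 82 -> window=[47, 11, 44, 82] -> max=82
step 10: append 75 -> window=[11, 44, 82, 75] -> max=82
Recorded maximums: 91 51 51 51 51 82 82
Changes between consecutive maximums: 2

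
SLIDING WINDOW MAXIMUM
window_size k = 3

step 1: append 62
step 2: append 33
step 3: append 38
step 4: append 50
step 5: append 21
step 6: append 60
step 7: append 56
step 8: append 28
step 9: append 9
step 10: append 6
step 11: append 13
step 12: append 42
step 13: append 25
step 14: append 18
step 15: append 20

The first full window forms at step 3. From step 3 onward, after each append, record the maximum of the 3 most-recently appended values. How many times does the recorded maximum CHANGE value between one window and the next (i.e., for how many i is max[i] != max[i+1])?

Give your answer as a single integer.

step 1: append 62 -> window=[62] (not full yet)
step 2: append 33 -> window=[62, 33] (not full yet)
step 3: append 38 -> window=[62, 33, 38] -> max=62
step 4: append 50 -> window=[33, 38, 50] -> max=50
step 5: append 21 -> window=[38, 50, 21] -> max=50
step 6: append 60 -> window=[50, 21, 60] -> max=60
step 7: append 56 -> window=[21, 60, 56] -> max=60
step 8: append 28 -> window=[60, 56, 28] -> max=60
step 9: append 9 -> window=[56, 28, 9] -> max=56
step 10: append 6 -> window=[28, 9, 6] -> max=28
step 11: append 13 -> window=[9, 6, 13] -> max=13
step 12: append 42 -> window=[6, 13, 42] -> max=42
step 13: append 25 -> window=[13, 42, 25] -> max=42
step 14: append 18 -> window=[42, 25, 18] -> max=42
step 15: append 20 -> window=[25, 18, 20] -> max=25
Recorded maximums: 62 50 50 60 60 60 56 28 13 42 42 42 25
Changes between consecutive maximums: 7

Answer: 7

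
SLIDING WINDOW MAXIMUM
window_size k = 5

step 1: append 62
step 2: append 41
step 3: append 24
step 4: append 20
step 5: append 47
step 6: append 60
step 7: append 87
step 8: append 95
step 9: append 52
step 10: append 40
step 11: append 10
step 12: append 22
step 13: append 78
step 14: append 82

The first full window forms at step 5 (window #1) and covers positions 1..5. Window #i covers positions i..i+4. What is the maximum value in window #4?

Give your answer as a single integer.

step 1: append 62 -> window=[62] (not full yet)
step 2: append 41 -> window=[62, 41] (not full yet)
step 3: append 24 -> window=[62, 41, 24] (not full yet)
step 4: append 20 -> window=[62, 41, 24, 20] (not full yet)
step 5: append 47 -> window=[62, 41, 24, 20, 47] -> max=62
step 6: append 60 -> window=[41, 24, 20, 47, 60] -> max=60
step 7: append 87 -> window=[24, 20, 47, 60, 87] -> max=87
step 8: append 95 -> window=[20, 47, 60, 87, 95] -> max=95
Window #4 max = 95

Answer: 95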